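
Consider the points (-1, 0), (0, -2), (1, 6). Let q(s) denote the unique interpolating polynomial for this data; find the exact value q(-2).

Evaluate each Lagrange basis at s = -2:
L_0(-2) = (-2)·(-3)/[(-1)·(-2)] = 3
L_1(-2) = (-1)·(-3)/[(1)·(-1)] = -3
L_2(-2) = (-1)·(-2)/[(2)·(1)] = 1
Sum: 0 + (-2)·(-3) + 6·(1) = 12

12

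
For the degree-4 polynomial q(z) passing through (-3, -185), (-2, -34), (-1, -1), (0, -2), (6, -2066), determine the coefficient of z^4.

-2

The leading coefficient equals the top divided difference q[-3,-2,-1,0,6].
q[-3,-2] = (-34 - (-185)) / (-2 - (-3)) = 151
q[-2,-1] = (-1 - (-34)) / (-1 - (-2)) = 33
q[-1,0] = (-2 - (-1)) / (0 - (-1)) = -1
q[0,6] = (-2066 - (-2)) / (6 - 0) = -344
q[-3,-2,-1] = (33 - 151) / (-1 - (-3)) = -59
q[-2,-1,0] = (-1 - 33) / (0 - (-2)) = -17
q[-1,0,6] = (-344 - (-1)) / (6 - (-1)) = -49
q[-3,-2,-1,0] = (-17 - (-59)) / (0 - (-3)) = 14
q[-2,-1,0,6] = (-49 - (-17)) / (6 - (-2)) = -4
q[-3,-2,-1,0,6] = (-4 - 14) / (6 - (-3)) = -2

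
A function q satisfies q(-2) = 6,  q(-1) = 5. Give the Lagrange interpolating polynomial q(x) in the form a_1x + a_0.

q(x) = -x + 4

L_0(x) = (x + 1) / [-1] = -x - 1
L_1(x) = (x + 2) / [1] = x + 2
q(x) = 6·L_0 + 5·L_1
  6·L_0(x) = -6x - 6
  5·L_1(x) = 5x + 10
Adding term by term: -x + 4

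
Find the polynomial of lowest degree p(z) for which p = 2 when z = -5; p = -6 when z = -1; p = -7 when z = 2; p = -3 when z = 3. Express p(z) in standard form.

p(z) = (71/672)z^3 + (37/56)z^2 - (881/672)z - 881/112

Newton's divided differences:
p[-5,-1] = (-6 - 2) / (-1 - (-5)) = -2
p[-1,2] = (-7 - (-6)) / (2 - (-1)) = -1/3
p[2,3] = (-3 - (-7)) / (3 - 2) = 4
p[-5,-1,2] = (-1/3 - (-2)) / (2 - (-5)) = 5/21
p[-1,2,3] = (4 - (-1/3)) / (3 - (-1)) = 13/12
p[-5,-1,2,3] = (13/12 - 5/21) / (3 - (-5)) = 71/672
p(z) = 2 + (-2)·(z + 5) + (5/21)·(z + 5)(z + 1) + (71/672)·(z + 5)(z + 1)(z - 2)
Expanding: p(z) = (71/672)z^3 + (37/56)z^2 - (881/672)z - 881/112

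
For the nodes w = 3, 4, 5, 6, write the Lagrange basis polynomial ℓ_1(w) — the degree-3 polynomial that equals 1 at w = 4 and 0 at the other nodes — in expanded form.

ℓ_1(w) = (w - 3)(w - 5)(w - 6) / [(1)·(-1)·(-2)]
       = (w^3 - 14w^2 + 63w - 90) / (2)

ℓ_1(w) = (1/2)w^3 - 7w^2 + (63/2)w - 45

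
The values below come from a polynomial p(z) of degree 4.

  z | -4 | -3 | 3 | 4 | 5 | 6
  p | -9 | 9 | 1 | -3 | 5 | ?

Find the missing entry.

459/14

The 5 known values determine p uniquely (degree ≤ 4).
L_0(6) = (9)·(3)·(2)·(1)/[(-1)·(-7)·(-8)·(-9)] = 3/28
L_1(6) = (10)·(3)·(2)·(1)/[(1)·(-6)·(-7)·(-8)] = -5/28
L_2(6) = (10)·(9)·(2)·(1)/[(7)·(6)·(-1)·(-2)] = 15/7
L_3(6) = (10)·(9)·(3)·(1)/[(8)·(7)·(1)·(-1)] = -135/28
L_4(6) = (10)·(9)·(3)·(2)/[(9)·(8)·(2)·(1)] = 15/4
Sum: (-9)·(3/28) + 9·(-5/28) + 1·(15/7) + (-3)·(-135/28) + 5·(15/4) = 459/14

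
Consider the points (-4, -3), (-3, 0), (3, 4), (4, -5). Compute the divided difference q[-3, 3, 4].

q[-3,3] = (4 - 0) / (3 - (-3)) = 2/3
q[3,4] = (-5 - 4) / (4 - 3) = -9
q[-3,3,4] = (-9 - 2/3) / (4 - (-3)) = -29/21

-29/21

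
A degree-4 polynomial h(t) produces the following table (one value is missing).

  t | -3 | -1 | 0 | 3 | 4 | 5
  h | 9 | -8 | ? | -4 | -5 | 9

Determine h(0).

The 5 known values determine h uniquely (degree ≤ 4).
L_0(0) = (1)·(-3)·(-4)·(-5)/[(-2)·(-6)·(-7)·(-8)] = -5/56
L_1(0) = (3)·(-3)·(-4)·(-5)/[(2)·(-4)·(-5)·(-6)] = 3/4
L_2(0) = (3)·(1)·(-4)·(-5)/[(6)·(4)·(-1)·(-2)] = 5/4
L_3(0) = (3)·(1)·(-3)·(-5)/[(7)·(5)·(1)·(-1)] = -9/7
L_4(0) = (3)·(1)·(-3)·(-4)/[(8)·(6)·(2)·(1)] = 3/8
Sum: 9·(-5/56) + (-8)·(3/4) + (-4)·(5/4) + (-5)·(-9/7) + 9·(3/8) = -2

-2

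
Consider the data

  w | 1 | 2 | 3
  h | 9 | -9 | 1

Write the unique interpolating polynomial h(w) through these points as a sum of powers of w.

h(w) = 14w^2 - 60w + 55

Newton's divided differences:
h[1,2] = (-9 - 9) / (2 - 1) = -18
h[2,3] = (1 - (-9)) / (3 - 2) = 10
h[1,2,3] = (10 - (-18)) / (3 - 1) = 14
h(w) = 9 + (-18)·(w - 1) + 14·(w - 1)(w - 2)
Expanding: h(w) = 14w^2 - 60w + 55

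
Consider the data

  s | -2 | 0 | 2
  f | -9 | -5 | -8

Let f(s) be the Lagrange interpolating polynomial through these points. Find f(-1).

Evaluate each Lagrange basis at s = -1:
L_0(-1) = (-1)·(-3)/[(-2)·(-4)] = 3/8
L_1(-1) = (1)·(-3)/[(2)·(-2)] = 3/4
L_2(-1) = (1)·(-1)/[(4)·(2)] = -1/8
Sum: (-9)·(3/8) + (-5)·(3/4) + (-8)·(-1/8) = -49/8

-49/8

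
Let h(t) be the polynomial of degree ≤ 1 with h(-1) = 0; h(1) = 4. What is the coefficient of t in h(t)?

2

L_0(t) = (t - 1) / [-2] = -(1/2)t + 1/2
L_1(t) = (t + 1) / [2] = (1/2)t + 1/2
h(t) = 0·L_0 + 4·L_1
Only the coefficient of t is needed; take it from each L_i and combine:
0·(-1/2) + 4·(1/2) = 2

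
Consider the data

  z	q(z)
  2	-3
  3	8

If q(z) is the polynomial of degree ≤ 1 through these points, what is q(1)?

L_0(1) = (-2)/[(-1)] = 2
L_1(1) = (-1)/[(1)] = -1
Sum: (-3)·(2) + 8·(-1) = -14

-14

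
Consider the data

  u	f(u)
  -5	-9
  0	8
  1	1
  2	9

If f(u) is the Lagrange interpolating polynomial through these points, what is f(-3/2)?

Evaluate each Lagrange basis at u = -3/2:
L_0(-3/2) = (-3/2)·(-5/2)·(-7/2)/[(-5)·(-6)·(-7)] = 1/16
L_1(-3/2) = (7/2)·(-5/2)·(-7/2)/[(5)·(-1)·(-2)] = 49/16
L_2(-3/2) = (7/2)·(-3/2)·(-7/2)/[(6)·(1)·(-1)] = -49/16
L_3(-3/2) = (7/2)·(-3/2)·(-5/2)/[(7)·(2)·(1)] = 15/16
Sum: (-9)·(1/16) + 8·(49/16) + 1·(-49/16) + 9·(15/16) = 469/16

469/16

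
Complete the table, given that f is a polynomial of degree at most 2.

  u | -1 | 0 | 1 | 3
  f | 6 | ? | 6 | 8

The 3 known values determine f uniquely (degree ≤ 2).
Evaluate each Lagrange basis at u = 0:
L_0(0) = (-1)·(-3)/[(-2)·(-4)] = 3/8
L_1(0) = (1)·(-3)/[(2)·(-2)] = 3/4
L_2(0) = (1)·(-1)/[(4)·(2)] = -1/8
Sum: 6·(3/8) + 6·(3/4) + 8·(-1/8) = 23/4

23/4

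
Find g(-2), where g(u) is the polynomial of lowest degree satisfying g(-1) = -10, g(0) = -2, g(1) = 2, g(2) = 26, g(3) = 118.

Evaluate each Lagrange basis at u = -2:
L_0(-2) = (-2)·(-3)·(-4)·(-5)/[(-1)·(-2)·(-3)·(-4)] = 5
L_1(-2) = (-1)·(-3)·(-4)·(-5)/[(1)·(-1)·(-2)·(-3)] = -10
L_2(-2) = (-1)·(-2)·(-4)·(-5)/[(2)·(1)·(-1)·(-2)] = 10
L_3(-2) = (-1)·(-2)·(-3)·(-5)/[(3)·(2)·(1)·(-1)] = -5
L_4(-2) = (-1)·(-2)·(-3)·(-4)/[(4)·(3)·(2)·(1)] = 1
Sum: (-10)·(5) + (-2)·(-10) + 2·(10) + 26·(-5) + 118·(1) = -22

-22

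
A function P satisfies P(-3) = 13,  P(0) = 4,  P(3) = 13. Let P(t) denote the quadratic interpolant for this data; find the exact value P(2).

Using Newton's divided-difference form:
P[-3,0] = (4 - 13) / (0 - (-3)) = -3
P[0,3] = (13 - 4) / (3 - 0) = 3
P[-3,0,3] = (3 - (-3)) / (3 - (-3)) = 1
P(2) = 13 + (-3)·(5) + 1·(5)·(2) = 8

8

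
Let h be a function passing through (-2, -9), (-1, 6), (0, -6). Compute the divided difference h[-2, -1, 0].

-27/2

h[-2,-1] = (6 - (-9)) / (-1 - (-2)) = 15
h[-1,0] = (-6 - 6) / (0 - (-1)) = -12
h[-2,-1,0] = (-12 - 15) / (0 - (-2)) = -27/2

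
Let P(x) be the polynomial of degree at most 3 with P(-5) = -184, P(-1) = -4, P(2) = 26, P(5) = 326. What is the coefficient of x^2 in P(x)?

3

L_0(x) = (x + 1)(x - 2)(x - 5) / [-280] = -(1/280)x^3 + (3/140)x^2 - (3/280)x - 1/28
L_1(x) = (x + 5)(x - 2)(x - 5) / [72] = (1/72)x^3 - (1/36)x^2 - (25/72)x + 25/36
L_2(x) = (x + 5)(x + 1)(x - 5) / [-63] = -(1/63)x^3 - (1/63)x^2 + (25/63)x + 25/63
L_3(x) = (x + 5)(x + 1)(x - 2) / [180] = (1/180)x^3 + (1/45)x^2 - (7/180)x - 1/18
P(x) = (-184)·L_0 + (-4)·L_1 + 26·L_2 + 326·L_3
Only the coefficient of x^2 is needed; take it from each L_i and combine:
(-184)·(3/140) + (-4)·(-1/36) + 26·(-1/63) + 326·(1/45) = 3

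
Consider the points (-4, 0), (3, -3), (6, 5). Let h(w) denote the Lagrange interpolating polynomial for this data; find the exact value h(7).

L_0(7) = (4)·(1)/[(-7)·(-10)] = 2/35
L_1(7) = (11)·(1)/[(7)·(-3)] = -11/21
L_2(7) = (11)·(4)/[(10)·(3)] = 22/15
Sum: 0 + (-3)·(-11/21) + 5·(22/15) = 187/21

187/21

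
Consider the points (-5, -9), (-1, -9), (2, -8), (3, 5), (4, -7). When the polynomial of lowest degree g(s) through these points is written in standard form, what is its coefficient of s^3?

-1/630

Build the Lagrange basis polynomials:
L_0(s) = (s + 1)(s - 2)(s - 3)(s - 4) / [2016] = (1/2016)s^4 - (1/252)s^3 + (17/2016)s^2 + (1/1008)s - 1/84
L_1(s) = (s + 5)(s - 2)(s - 3)(s - 4) / [-240] = -(1/240)s^4 + (1/60)s^3 + (19/240)s^2 - (53/120)s + 1/2
L_2(s) = (s + 5)(s + 1)(s - 3)(s - 4) / [42] = (1/42)s^4 - (1/42)s^3 - (25/42)s^2 + (37/42)s + 10/7
L_3(s) = (s + 5)(s + 1)(s - 2)(s - 4) / [-32] = -(1/32)s^4 + (23/32)s^2 - (9/16)s - 5/4
L_4(s) = (s + 5)(s + 1)(s - 2)(s - 3) / [90] = (1/90)s^4 + (1/90)s^3 - (19/90)s^2 + (11/90)s + 1/3
g(s) = (-9)·L_0 + (-9)·L_1 + (-8)·L_2 + 5·L_3 + (-7)·L_4
Only the coefficient of s^3 is needed; take it from each L_i and combine:
(-9)·(-1/252) + (-9)·(1/60) + (-8)·(-1/42) + 5·(0) + (-7)·(1/90) = -1/630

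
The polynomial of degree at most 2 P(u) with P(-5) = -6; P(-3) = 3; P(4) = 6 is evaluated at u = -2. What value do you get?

Evaluate each Lagrange basis at u = -2:
L_0(-2) = (1)·(-6)/[(-2)·(-9)] = -1/3
L_1(-2) = (3)·(-6)/[(2)·(-7)] = 9/7
L_2(-2) = (3)·(1)/[(9)·(7)] = 1/21
Sum: (-6)·(-1/3) + 3·(9/7) + 6·(1/21) = 43/7

43/7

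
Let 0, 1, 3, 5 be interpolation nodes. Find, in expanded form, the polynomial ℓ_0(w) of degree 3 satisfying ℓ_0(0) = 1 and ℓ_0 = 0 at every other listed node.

ℓ_0(w) = -(1/15)w^3 + (3/5)w^2 - (23/15)w + 1

ℓ_0(w) = (w - 1)(w - 3)(w - 5) / [(-1)·(-3)·(-5)]
       = (w^3 - 9w^2 + 23w - 15) / (-15)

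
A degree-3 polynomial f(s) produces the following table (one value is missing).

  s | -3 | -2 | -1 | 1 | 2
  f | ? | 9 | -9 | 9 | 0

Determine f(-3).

The 4 known values determine f uniquely (degree ≤ 3).
L_0(-3) = (-2)·(-4)·(-5)/[(-1)·(-3)·(-4)] = 10/3
L_1(-3) = (-1)·(-4)·(-5)/[(1)·(-2)·(-3)] = -10/3
L_2(-3) = (-1)·(-2)·(-5)/[(3)·(2)·(-1)] = 5/3
L_3(-3) = (-1)·(-2)·(-4)/[(4)·(3)·(1)] = -2/3
Sum: 9·(10/3) + (-9)·(-10/3) + 9·(5/3) + 0 = 75

75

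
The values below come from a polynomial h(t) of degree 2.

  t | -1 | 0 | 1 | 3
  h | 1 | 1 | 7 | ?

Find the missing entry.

37

The 3 known values determine h uniquely (degree ≤ 2).
Evaluate each Lagrange basis at t = 3:
L_0(3) = (3)·(2)/[(-1)·(-2)] = 3
L_1(3) = (4)·(2)/[(1)·(-1)] = -8
L_2(3) = (4)·(3)/[(2)·(1)] = 6
Sum: 1·(3) + 1·(-8) + 7·(6) = 37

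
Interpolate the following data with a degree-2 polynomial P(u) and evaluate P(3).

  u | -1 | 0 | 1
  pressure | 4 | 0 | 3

30

L_0(3) = (3)·(2)/[(-1)·(-2)] = 3
L_1(3) = (4)·(2)/[(1)·(-1)] = -8
L_2(3) = (4)·(3)/[(2)·(1)] = 6
Sum: 4·(3) + 0 + 3·(6) = 30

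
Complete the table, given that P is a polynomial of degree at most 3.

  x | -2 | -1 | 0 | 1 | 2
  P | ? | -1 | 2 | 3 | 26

-30

The 4 known values determine P uniquely (degree ≤ 3).
Evaluate each Lagrange basis at x = -2:
L_0(-2) = (-2)·(-3)·(-4)/[(-1)·(-2)·(-3)] = 4
L_1(-2) = (-1)·(-3)·(-4)/[(1)·(-1)·(-2)] = -6
L_2(-2) = (-1)·(-2)·(-4)/[(2)·(1)·(-1)] = 4
L_3(-2) = (-1)·(-2)·(-3)/[(3)·(2)·(1)] = -1
Sum: (-1)·(4) + 2·(-6) + 3·(4) + 26·(-1) = -30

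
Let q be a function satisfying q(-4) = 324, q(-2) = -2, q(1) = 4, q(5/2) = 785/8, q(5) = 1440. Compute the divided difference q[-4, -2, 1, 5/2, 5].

q[-4,-2] = (-2 - 324) / (-2 - (-4)) = -163
q[-2,1] = (4 - (-2)) / (1 - (-2)) = 2
q[1,5/2] = (785/8 - 4) / (5/2 - 1) = 251/4
q[5/2,5] = (1440 - 785/8) / (5 - 5/2) = 2147/4
q[-4,-2,1] = (2 - (-163)) / (1 - (-4)) = 33
q[-2,1,5/2] = (251/4 - 2) / (5/2 - (-2)) = 27/2
q[1,5/2,5] = (2147/4 - 251/4) / (5 - 1) = 237/2
q[-4,-2,1,5/2] = (27/2 - 33) / (5/2 - (-4)) = -3
q[-2,1,5/2,5] = (237/2 - 27/2) / (5 - (-2)) = 15
q[-4,-2,1,5/2,5] = (15 - (-3)) / (5 - (-4)) = 2

2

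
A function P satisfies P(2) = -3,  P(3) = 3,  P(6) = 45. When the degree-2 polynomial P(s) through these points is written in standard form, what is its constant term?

-3

L_0(s) = (s - 3)(s - 6) / [4] = (1/4)s^2 - (9/4)s + 9/2
L_1(s) = (s - 2)(s - 6) / [-3] = -(1/3)s^2 + (8/3)s - 4
L_2(s) = (s - 2)(s - 3) / [12] = (1/12)s^2 - (5/12)s + 1/2
P(s) = (-3)·L_0 + 3·L_1 + 45·L_2
Only the constant term is needed; take it from each L_i and combine:
(-3)·(9/2) + 3·(-4) + 45·(1/2) = -3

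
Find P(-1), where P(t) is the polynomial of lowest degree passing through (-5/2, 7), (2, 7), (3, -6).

L_0(-1) = (-3)·(-4)/[(-9/2)·(-11/2)] = 16/33
L_1(-1) = (3/2)·(-4)/[(9/2)·(-1)] = 4/3
L_2(-1) = (3/2)·(-3)/[(11/2)·(1)] = -9/11
Sum: 7·(16/33) + 7·(4/3) + (-6)·(-9/11) = 194/11

194/11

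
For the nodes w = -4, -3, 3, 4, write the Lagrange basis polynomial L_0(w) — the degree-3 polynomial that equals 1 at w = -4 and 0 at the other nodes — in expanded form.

L_0(w) = -(1/56)w^3 + (1/14)w^2 + (9/56)w - 9/14

L_0(w) = (w + 3)(w - 3)(w - 4) / [(-1)·(-7)·(-8)]
       = (w^3 - 4w^2 - 9w + 36) / (-56)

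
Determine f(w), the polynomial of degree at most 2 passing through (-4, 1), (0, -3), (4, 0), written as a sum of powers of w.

Newton's divided differences:
f[-4,0] = (-3 - 1) / (0 - (-4)) = -1
f[0,4] = (0 - (-3)) / (4 - 0) = 3/4
f[-4,0,4] = (3/4 - (-1)) / (4 - (-4)) = 7/32
f(w) = 1 + (-1)·(w + 4) + (7/32)·(w + 4)w
Expanding: f(w) = (7/32)w^2 - (1/8)w - 3

f(w) = (7/32)w^2 - (1/8)w - 3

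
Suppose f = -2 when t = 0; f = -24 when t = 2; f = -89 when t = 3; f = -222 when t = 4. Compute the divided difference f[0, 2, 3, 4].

f[0,2] = (-24 - (-2)) / (2 - 0) = -11
f[2,3] = (-89 - (-24)) / (3 - 2) = -65
f[3,4] = (-222 - (-89)) / (4 - 3) = -133
f[0,2,3] = (-65 - (-11)) / (3 - 0) = -18
f[2,3,4] = (-133 - (-65)) / (4 - 2) = -34
f[0,2,3,4] = (-34 - (-18)) / (4 - 0) = -4

-4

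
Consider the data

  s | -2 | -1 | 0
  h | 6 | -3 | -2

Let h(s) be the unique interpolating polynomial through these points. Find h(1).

9

Using Newton's divided-difference form:
h[-2,-1] = (-3 - 6) / (-1 - (-2)) = -9
h[-1,0] = (-2 - (-3)) / (0 - (-1)) = 1
h[-2,-1,0] = (1 - (-9)) / (0 - (-2)) = 5
h(1) = 6 + (-9)·(3) + 5·(3)·(2) = 9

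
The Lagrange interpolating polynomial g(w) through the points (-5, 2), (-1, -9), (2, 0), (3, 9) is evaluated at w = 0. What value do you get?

Evaluate each Lagrange basis at w = 0:
L_0(0) = (1)·(-2)·(-3)/[(-4)·(-7)·(-8)] = -3/112
L_1(0) = (5)·(-2)·(-3)/[(4)·(-3)·(-4)] = 5/8
L_2(0) = (5)·(1)·(-3)/[(7)·(3)·(-1)] = 5/7
L_3(0) = (5)·(1)·(-2)/[(8)·(4)·(1)] = -5/16
Sum: 2·(-3/112) + (-9)·(5/8) + 0 + 9·(-5/16) = -951/112

-951/112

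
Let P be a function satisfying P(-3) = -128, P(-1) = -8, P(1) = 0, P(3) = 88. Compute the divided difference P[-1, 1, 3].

P[-1,1] = (0 - (-8)) / (1 - (-1)) = 4
P[1,3] = (88 - 0) / (3 - 1) = 44
P[-1,1,3] = (44 - 4) / (3 - (-1)) = 10

10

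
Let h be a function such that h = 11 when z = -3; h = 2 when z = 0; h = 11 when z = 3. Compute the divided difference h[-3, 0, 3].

h[-3,0] = (2 - 11) / (0 - (-3)) = -3
h[0,3] = (11 - 2) / (3 - 0) = 3
h[-3,0,3] = (3 - (-3)) / (3 - (-3)) = 1

1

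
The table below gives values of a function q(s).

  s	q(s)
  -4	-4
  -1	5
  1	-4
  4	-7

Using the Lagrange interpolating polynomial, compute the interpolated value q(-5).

-98/5

Evaluate each Lagrange basis at s = -5:
L_0(-5) = (-4)·(-6)·(-9)/[(-3)·(-5)·(-8)] = 9/5
L_1(-5) = (-1)·(-6)·(-9)/[(3)·(-2)·(-5)] = -9/5
L_2(-5) = (-1)·(-4)·(-9)/[(5)·(2)·(-3)] = 6/5
L_3(-5) = (-1)·(-4)·(-6)/[(8)·(5)·(3)] = -1/5
Sum: (-4)·(9/5) + 5·(-9/5) + (-4)·(6/5) + (-7)·(-1/5) = -98/5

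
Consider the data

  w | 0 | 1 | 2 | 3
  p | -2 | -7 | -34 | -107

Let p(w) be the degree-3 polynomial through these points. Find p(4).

Using Newton's divided-difference form:
p[0,1] = (-7 - (-2)) / (1 - 0) = -5
p[1,2] = (-34 - (-7)) / (2 - 1) = -27
p[2,3] = (-107 - (-34)) / (3 - 2) = -73
p[0,1,2] = (-27 - (-5)) / (2 - 0) = -11
p[1,2,3] = (-73 - (-27)) / (3 - 1) = -23
p[0,1,2,3] = (-23 - (-11)) / (3 - 0) = -4
p(4) = -2 + (-5)·(4) + (-11)·(4)·(3) + (-4)·(4)·(3)·(2) = -250

-250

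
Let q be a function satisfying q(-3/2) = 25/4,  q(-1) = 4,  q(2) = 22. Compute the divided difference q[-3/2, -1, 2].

q[-3/2,-1] = (4 - 25/4) / (-1 - (-3/2)) = -9/2
q[-1,2] = (22 - 4) / (2 - (-1)) = 6
q[-3/2,-1,2] = (6 - (-9/2)) / (2 - (-3/2)) = 3

3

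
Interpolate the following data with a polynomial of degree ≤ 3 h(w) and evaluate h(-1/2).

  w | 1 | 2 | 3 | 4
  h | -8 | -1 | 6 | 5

Evaluate each Lagrange basis at w = -1/2:
L_0(-1/2) = (-5/2)·(-7/2)·(-9/2)/[(-1)·(-2)·(-3)] = 105/16
L_1(-1/2) = (-3/2)·(-7/2)·(-9/2)/[(1)·(-1)·(-2)] = -189/16
L_2(-1/2) = (-3/2)·(-5/2)·(-9/2)/[(2)·(1)·(-1)] = 135/16
L_3(-1/2) = (-3/2)·(-5/2)·(-7/2)/[(3)·(2)·(1)] = -35/16
Sum: (-8)·(105/16) + (-1)·(-189/16) + 6·(135/16) + 5·(-35/16) = -1

-1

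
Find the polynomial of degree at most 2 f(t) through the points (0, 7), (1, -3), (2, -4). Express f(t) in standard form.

f(t) = (9/2)t^2 - (29/2)t + 7

Build the Lagrange basis polynomials:
L_0(t) = (t - 1)(t - 2) / [2] = (1/2)t^2 - (3/2)t + 1
L_1(t) = t(t - 2) / [-1] = -t^2 + 2t
L_2(t) = t(t - 1) / [2] = (1/2)t^2 - (1/2)t
f(t) = 7·L_0 + (-3)·L_1 + (-4)·L_2
  7·L_0(t) = (7/2)t^2 - (21/2)t + 7
  (-3)·L_1(t) = 3t^2 - 6t
  (-4)·L_2(t) = -2t^2 + 2t
Adding term by term: (9/2)t^2 - (29/2)t + 7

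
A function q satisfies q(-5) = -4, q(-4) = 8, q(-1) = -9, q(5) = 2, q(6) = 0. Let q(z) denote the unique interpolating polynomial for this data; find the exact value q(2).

-911/55

Evaluate each Lagrange basis at z = 2:
L_0(2) = (6)·(3)·(-3)·(-4)/[(-1)·(-4)·(-10)·(-11)] = 27/55
L_1(2) = (7)·(3)·(-3)·(-4)/[(1)·(-3)·(-9)·(-10)] = -14/15
L_2(2) = (7)·(6)·(-3)·(-4)/[(4)·(3)·(-6)·(-7)] = 1
L_3(2) = (7)·(6)·(3)·(-4)/[(10)·(9)·(6)·(-1)] = 14/15
L_4(2) = (7)·(6)·(3)·(-3)/[(11)·(10)·(7)·(1)] = -27/55
Sum: (-4)·(27/55) + 8·(-14/15) + (-9)·(1) + 2·(14/15) + 0 = -911/55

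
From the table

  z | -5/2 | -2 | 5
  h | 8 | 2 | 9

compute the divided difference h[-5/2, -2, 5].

26/15

h[-5/2,-2] = (2 - 8) / (-2 - (-5/2)) = -12
h[-2,5] = (9 - 2) / (5 - (-2)) = 1
h[-5/2,-2,5] = (1 - (-12)) / (5 - (-5/2)) = 26/15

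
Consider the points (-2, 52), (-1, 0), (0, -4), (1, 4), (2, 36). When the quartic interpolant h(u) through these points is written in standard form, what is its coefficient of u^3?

Build the Lagrange basis polynomials:
L_0(u) = (u + 1)u(u - 1)(u - 2) / [24] = (1/24)u^4 - (1/12)u^3 - (1/24)u^2 + (1/12)u
L_1(u) = (u + 2)u(u - 1)(u - 2) / [-6] = -(1/6)u^4 + (1/6)u^3 + (2/3)u^2 - (2/3)u
L_2(u) = (u + 2)(u + 1)(u - 1)(u - 2) / [4] = (1/4)u^4 - (5/4)u^2 + 1
L_3(u) = (u + 2)(u + 1)u(u - 2) / [-6] = -(1/6)u^4 - (1/6)u^3 + (2/3)u^2 + (2/3)u
L_4(u) = (u + 2)(u + 1)u(u - 1) / [24] = (1/24)u^4 + (1/12)u^3 - (1/24)u^2 - (1/12)u
h(u) = 52·L_0 + 0·L_1 + (-4)·L_2 + 4·L_3 + 36·L_4
Only the coefficient of u^3 is needed; take it from each L_i and combine:
52·(-1/12) + 0·(1/6) + (-4)·(0) + 4·(-1/6) + 36·(1/12) = -2

-2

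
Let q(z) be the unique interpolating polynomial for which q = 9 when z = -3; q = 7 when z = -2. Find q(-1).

5

Evaluate each Lagrange basis at z = -1:
L_0(-1) = (1)/[(-1)] = -1
L_1(-1) = (2)/[(1)] = 2
Sum: 9·(-1) + 7·(2) = 5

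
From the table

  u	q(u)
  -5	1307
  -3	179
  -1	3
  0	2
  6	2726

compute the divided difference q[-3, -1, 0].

q[-3,-1] = (3 - 179) / (-1 - (-3)) = -88
q[-1,0] = (2 - 3) / (0 - (-1)) = -1
q[-3,-1,0] = (-1 - (-88)) / (0 - (-3)) = 29

29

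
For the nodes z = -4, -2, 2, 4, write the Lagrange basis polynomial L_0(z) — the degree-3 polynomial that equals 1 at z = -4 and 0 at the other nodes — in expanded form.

L_0(z) = (z + 2)(z - 2)(z - 4) / [(-2)·(-6)·(-8)]
       = (z^3 - 4z^2 - 4z + 16) / (-96)

L_0(z) = -(1/96)z^3 + (1/24)z^2 + (1/24)z - 1/6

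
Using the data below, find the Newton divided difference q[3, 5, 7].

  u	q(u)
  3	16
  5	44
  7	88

2

q[3,5] = (44 - 16) / (5 - 3) = 14
q[5,7] = (88 - 44) / (7 - 5) = 22
q[3,5,7] = (22 - 14) / (7 - 3) = 2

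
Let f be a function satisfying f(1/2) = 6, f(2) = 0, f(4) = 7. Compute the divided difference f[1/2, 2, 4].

f[1/2,2] = (0 - 6) / (2 - 1/2) = -4
f[2,4] = (7 - 0) / (4 - 2) = 7/2
f[1/2,2,4] = (7/2 - (-4)) / (4 - 1/2) = 15/7

15/7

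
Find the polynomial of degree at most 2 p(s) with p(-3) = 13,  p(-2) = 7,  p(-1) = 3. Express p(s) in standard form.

Newton's divided differences:
p[-3,-2] = (7 - 13) / (-2 - (-3)) = -6
p[-2,-1] = (3 - 7) / (-1 - (-2)) = -4
p[-3,-2,-1] = (-4 - (-6)) / (-1 - (-3)) = 1
p(s) = 13 + (-6)·(s + 3) + 1·(s + 3)(s + 2)
Expanding: p(s) = s^2 - s + 1

p(s) = s^2 - s + 1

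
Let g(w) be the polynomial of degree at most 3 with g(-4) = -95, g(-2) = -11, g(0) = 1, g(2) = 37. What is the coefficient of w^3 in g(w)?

The leading coefficient equals the top divided difference g[-4,-2,0,2].
g[-4,-2] = (-11 - (-95)) / (-2 - (-4)) = 42
g[-2,0] = (1 - (-11)) / (0 - (-2)) = 6
g[0,2] = (37 - 1) / (2 - 0) = 18
g[-4,-2,0] = (6 - 42) / (0 - (-4)) = -9
g[-2,0,2] = (18 - 6) / (2 - (-2)) = 3
g[-4,-2,0,2] = (3 - (-9)) / (2 - (-4)) = 2

2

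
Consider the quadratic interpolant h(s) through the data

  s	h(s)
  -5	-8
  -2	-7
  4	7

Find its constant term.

-37/9

L_0(s) = (s + 2)(s - 4) / [27] = (1/27)s^2 - (2/27)s - 8/27
L_1(s) = (s + 5)(s - 4) / [-18] = -(1/18)s^2 - (1/18)s + 10/9
L_2(s) = (s + 5)(s + 2) / [54] = (1/54)s^2 + (7/54)s + 5/27
h(s) = (-8)·L_0 + (-7)·L_1 + 7·L_2
Only the constant term is needed; take it from each L_i and combine:
(-8)·(-8/27) + (-7)·(10/9) + 7·(5/27) = -37/9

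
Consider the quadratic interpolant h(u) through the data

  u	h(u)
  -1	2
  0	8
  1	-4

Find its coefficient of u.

Build the Lagrange basis polynomials:
L_0(u) = u(u - 1) / [2] = (1/2)u^2 - (1/2)u
L_1(u) = (u + 1)(u - 1) / [-1] = -u^2 + 1
L_2(u) = (u + 1)u / [2] = (1/2)u^2 + (1/2)u
h(u) = 2·L_0 + 8·L_1 + (-4)·L_2
Only the coefficient of u is needed; take it from each L_i and combine:
2·(-1/2) + 8·(0) + (-4)·(1/2) = -3

-3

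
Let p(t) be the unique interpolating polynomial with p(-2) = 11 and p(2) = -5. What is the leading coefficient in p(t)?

Build the Lagrange basis polynomials:
L_0(t) = (t - 2) / [-4] = -(1/4)t + 1/2
L_1(t) = (t + 2) / [4] = (1/4)t + 1/2
p(t) = 11·L_0 + (-5)·L_1
Only the coefficient of t is needed; take it from each L_i and combine:
11·(-1/4) + (-5)·(1/4) = -4

-4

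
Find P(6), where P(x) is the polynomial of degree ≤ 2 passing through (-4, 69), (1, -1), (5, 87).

129

Evaluate each Lagrange basis at x = 6:
L_0(6) = (5)·(1)/[(-5)·(-9)] = 1/9
L_1(6) = (10)·(1)/[(5)·(-4)] = -1/2
L_2(6) = (10)·(5)/[(9)·(4)] = 25/18
Sum: 69·(1/9) + (-1)·(-1/2) + 87·(25/18) = 129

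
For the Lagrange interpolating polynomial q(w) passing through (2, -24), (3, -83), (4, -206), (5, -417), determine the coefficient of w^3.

L_0(w) = (w - 3)(w - 4)(w - 5) / [-6] = -(1/6)w^3 + 2w^2 - (47/6)w + 10
L_1(w) = (w - 2)(w - 4)(w - 5) / [2] = (1/2)w^3 - (11/2)w^2 + 19w - 20
L_2(w) = (w - 2)(w - 3)(w - 5) / [-2] = -(1/2)w^3 + 5w^2 - (31/2)w + 15
L_3(w) = (w - 2)(w - 3)(w - 4) / [6] = (1/6)w^3 - (3/2)w^2 + (13/3)w - 4
q(w) = (-24)·L_0 + (-83)·L_1 + (-206)·L_2 + (-417)·L_3
Only the coefficient of w^3 is needed; take it from each L_i and combine:
(-24)·(-1/6) + (-83)·(1/2) + (-206)·(-1/2) + (-417)·(1/6) = -4

-4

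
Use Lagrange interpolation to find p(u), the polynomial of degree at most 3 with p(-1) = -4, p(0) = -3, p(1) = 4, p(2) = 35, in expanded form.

Build the Lagrange basis polynomials:
L_0(u) = u(u - 1)(u - 2) / [-6] = -(1/6)u^3 + (1/2)u^2 - (1/3)u
L_1(u) = (u + 1)(u - 1)(u - 2) / [2] = (1/2)u^3 - u^2 - (1/2)u + 1
L_2(u) = (u + 1)u(u - 2) / [-2] = -(1/2)u^3 + (1/2)u^2 + u
L_3(u) = (u + 1)u(u - 1) / [6] = (1/6)u^3 - (1/6)u
p(u) = (-4)·L_0 + (-3)·L_1 + 4·L_2 + 35·L_3
  (-4)·L_0(u) = (2/3)u^3 - 2u^2 + (4/3)u
  (-3)·L_1(u) = -(3/2)u^3 + 3u^2 + (3/2)u - 3
  4·L_2(u) = -2u^3 + 2u^2 + 4u
  35·L_3(u) = (35/6)u^3 - (35/6)u
Adding term by term: 3u^3 + 3u^2 + u - 3

p(u) = 3u^3 + 3u^2 + u - 3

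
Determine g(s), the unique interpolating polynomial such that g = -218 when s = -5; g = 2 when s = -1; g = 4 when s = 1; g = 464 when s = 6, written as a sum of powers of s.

Newton's divided differences:
g[-5,-1] = (2 - (-218)) / (-1 - (-5)) = 55
g[-1,1] = (4 - 2) / (1 - (-1)) = 1
g[1,6] = (464 - 4) / (6 - 1) = 92
g[-5,-1,1] = (1 - 55) / (1 - (-5)) = -9
g[-1,1,6] = (92 - 1) / (6 - (-1)) = 13
g[-5,-1,1,6] = (13 - (-9)) / (6 - (-5)) = 2
g(s) = -218 + 55·(s + 5) + (-9)·(s + 5)(s + 1) + 2·(s + 5)(s + 1)(s - 1)
Expanding: g(s) = 2s^3 + s^2 - s + 2

g(s) = 2s^3 + s^2 - s + 2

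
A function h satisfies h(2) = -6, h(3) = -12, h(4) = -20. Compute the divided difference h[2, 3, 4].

-1

h[2,3] = (-12 - (-6)) / (3 - 2) = -6
h[3,4] = (-20 - (-12)) / (4 - 3) = -8
h[2,3,4] = (-8 - (-6)) / (4 - 2) = -1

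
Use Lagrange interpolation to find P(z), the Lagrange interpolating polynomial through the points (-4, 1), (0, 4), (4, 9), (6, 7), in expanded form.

Build the Lagrange basis polynomials:
L_0(z) = z(z - 4)(z - 6) / [-320] = -(1/320)z^3 + (1/32)z^2 - (3/40)z
L_1(z) = (z + 4)(z - 4)(z - 6) / [96] = (1/96)z^3 - (1/16)z^2 - (1/6)z + 1
L_2(z) = (z + 4)z(z - 6) / [-64] = -(1/64)z^3 + (1/32)z^2 + (3/8)z
L_3(z) = (z + 4)z(z - 4) / [120] = (1/120)z^3 - (2/15)z
P(z) = 1·L_0 + 4·L_1 + 9·L_2 + 7·L_3
  1·L_0(z) = -(1/320)z^3 + (1/32)z^2 - (3/40)z
  4·L_1(z) = (1/24)z^3 - (1/4)z^2 - (2/3)z + 4
  9·L_2(z) = -(9/64)z^3 + (9/32)z^2 + (27/8)z
  7·L_3(z) = (7/120)z^3 - (14/15)z
Adding term by term: -(7/160)z^3 + (1/16)z^2 + (17/10)z + 4

P(z) = -(7/160)z^3 + (1/16)z^2 + (17/10)z + 4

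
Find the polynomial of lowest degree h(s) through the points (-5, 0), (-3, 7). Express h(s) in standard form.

L_0(s) = (s + 3) / [-2] = -(1/2)s - 3/2
L_1(s) = (s + 5) / [2] = (1/2)s + 5/2
h(s) = 0·L_0 + 7·L_1
  0·L_0(s) = 0
  7·L_1(s) = (7/2)s + 35/2
Adding term by term: (7/2)s + 35/2

h(s) = (7/2)s + 35/2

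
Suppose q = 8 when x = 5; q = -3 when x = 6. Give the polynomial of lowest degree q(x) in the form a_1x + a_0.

L_0(x) = (x - 6) / [-1] = -x + 6
L_1(x) = (x - 5) / [1] = x - 5
q(x) = 8·L_0 + (-3)·L_1
  8·L_0(x) = -8x + 48
  (-3)·L_1(x) = -3x + 15
Adding term by term: -11x + 63

q(x) = -11x + 63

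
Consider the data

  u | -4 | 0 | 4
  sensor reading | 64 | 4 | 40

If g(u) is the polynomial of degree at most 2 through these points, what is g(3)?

Evaluate each Lagrange basis at u = 3:
L_0(3) = (3)·(-1)/[(-4)·(-8)] = -3/32
L_1(3) = (7)·(-1)/[(4)·(-4)] = 7/16
L_2(3) = (7)·(3)/[(8)·(4)] = 21/32
Sum: 64·(-3/32) + 4·(7/16) + 40·(21/32) = 22

22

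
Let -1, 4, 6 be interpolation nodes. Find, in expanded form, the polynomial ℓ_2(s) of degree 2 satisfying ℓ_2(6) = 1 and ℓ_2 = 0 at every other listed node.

ℓ_2(s) = (s + 1)(s - 4) / [(7)·(2)]
       = (s^2 - 3s - 4) / (14)

ℓ_2(s) = (1/14)s^2 - (3/14)s - 2/7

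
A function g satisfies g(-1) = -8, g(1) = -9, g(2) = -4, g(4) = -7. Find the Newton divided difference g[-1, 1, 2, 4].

g[-1,1] = (-9 - (-8)) / (1 - (-1)) = -1/2
g[1,2] = (-4 - (-9)) / (2 - 1) = 5
g[2,4] = (-7 - (-4)) / (4 - 2) = -3/2
g[-1,1,2] = (5 - (-1/2)) / (2 - (-1)) = 11/6
g[1,2,4] = (-3/2 - 5) / (4 - 1) = -13/6
g[-1,1,2,4] = (-13/6 - 11/6) / (4 - (-1)) = -4/5

-4/5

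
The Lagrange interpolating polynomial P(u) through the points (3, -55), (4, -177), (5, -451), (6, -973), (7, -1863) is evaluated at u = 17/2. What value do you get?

-67353/16

Evaluate each Lagrange basis at u = 17/2:
L_0(17/2) = (9/2)·(7/2)·(5/2)·(3/2)/[(-1)·(-2)·(-3)·(-4)] = 315/128
L_1(17/2) = (11/2)·(7/2)·(5/2)·(3/2)/[(1)·(-1)·(-2)·(-3)] = -385/32
L_2(17/2) = (11/2)·(9/2)·(5/2)·(3/2)/[(2)·(1)·(-1)·(-2)] = 1485/64
L_3(17/2) = (11/2)·(9/2)·(7/2)·(3/2)/[(3)·(2)·(1)·(-1)] = -693/32
L_4(17/2) = (11/2)·(9/2)·(7/2)·(5/2)/[(4)·(3)·(2)·(1)] = 1155/128
Sum: (-55)·(315/128) + (-177)·(-385/32) + (-451)·(1485/64) + (-973)·(-693/32) + (-1863)·(1155/128) = -67353/16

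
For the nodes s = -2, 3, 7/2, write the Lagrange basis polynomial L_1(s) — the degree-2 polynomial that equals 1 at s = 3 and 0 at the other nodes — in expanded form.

L_1(s) = (s + 2)(s - 7/2) / [(5)·(-1/2)]
       = (s^2 - (3/2)s - 7) / (-5/2)

L_1(s) = -(2/5)s^2 + (3/5)s + 14/5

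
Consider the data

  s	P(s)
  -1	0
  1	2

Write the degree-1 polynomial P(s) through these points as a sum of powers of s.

Build the Lagrange basis polynomials:
L_0(s) = (s - 1) / [-2] = -(1/2)s + 1/2
L_1(s) = (s + 1) / [2] = (1/2)s + 1/2
P(s) = 0·L_0 + 2·L_1
  0·L_0(s) = 0
  2·L_1(s) = s + 1
Adding term by term: s + 1

P(s) = s + 1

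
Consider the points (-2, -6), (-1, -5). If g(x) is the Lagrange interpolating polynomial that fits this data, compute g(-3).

Evaluate each Lagrange basis at x = -3:
L_0(-3) = (-2)/[(-1)] = 2
L_1(-3) = (-1)/[(1)] = -1
Sum: (-6)·(2) + (-5)·(-1) = -7

-7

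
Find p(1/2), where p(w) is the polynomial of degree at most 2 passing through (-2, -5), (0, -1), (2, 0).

L_0(1/2) = (1/2)·(-3/2)/[(-2)·(-4)] = -3/32
L_1(1/2) = (5/2)·(-3/2)/[(2)·(-2)] = 15/16
L_2(1/2) = (5/2)·(1/2)/[(4)·(2)] = 5/32
Sum: (-5)·(-3/32) + (-1)·(15/16) + 0 = -15/32

-15/32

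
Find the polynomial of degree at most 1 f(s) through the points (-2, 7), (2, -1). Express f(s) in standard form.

f(s) = -2s + 3

Build the Lagrange basis polynomials:
L_0(s) = (s - 2) / [-4] = -(1/4)s + 1/2
L_1(s) = (s + 2) / [4] = (1/4)s + 1/2
f(s) = 7·L_0 + (-1)·L_1
  7·L_0(s) = -(7/4)s + 7/2
  (-1)·L_1(s) = -(1/4)s - 1/2
Adding term by term: -2s + 3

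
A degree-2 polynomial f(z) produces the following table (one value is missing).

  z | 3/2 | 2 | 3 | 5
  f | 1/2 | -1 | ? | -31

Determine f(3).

-7

The 3 known values determine f uniquely (degree ≤ 2).
Evaluate each Lagrange basis at z = 3:
L_0(3) = (1)·(-2)/[(-1/2)·(-7/2)] = -8/7
L_1(3) = (3/2)·(-2)/[(1/2)·(-3)] = 2
L_2(3) = (3/2)·(1)/[(7/2)·(3)] = 1/7
Sum: 1/2·(-8/7) + (-1)·(2) + (-31)·(1/7) = -7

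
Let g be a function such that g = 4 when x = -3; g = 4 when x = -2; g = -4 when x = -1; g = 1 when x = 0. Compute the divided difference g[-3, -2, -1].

-4

g[-3,-2] = (4 - 4) / (-2 - (-3)) = 0
g[-2,-1] = (-4 - 4) / (-1 - (-2)) = -8
g[-3,-2,-1] = (-8 - 0) / (-1 - (-3)) = -4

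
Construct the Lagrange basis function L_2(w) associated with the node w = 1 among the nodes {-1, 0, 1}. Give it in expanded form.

L_2(w) = (w + 1)w / [(2)·(1)]
       = (w^2 + w) / (2)

L_2(w) = (1/2)w^2 + (1/2)w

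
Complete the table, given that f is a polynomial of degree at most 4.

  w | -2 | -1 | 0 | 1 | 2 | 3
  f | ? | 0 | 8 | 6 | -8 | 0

The 5 known values determine f uniquely (degree ≤ 4).
L_0(-2) = (-2)·(-3)·(-4)·(-5)/[(-1)·(-2)·(-3)·(-4)] = 5
L_1(-2) = (-1)·(-3)·(-4)·(-5)/[(1)·(-1)·(-2)·(-3)] = -10
L_2(-2) = (-1)·(-2)·(-4)·(-5)/[(2)·(1)·(-1)·(-2)] = 10
L_3(-2) = (-1)·(-2)·(-3)·(-5)/[(3)·(2)·(1)·(-1)] = -5
L_4(-2) = (-1)·(-2)·(-3)·(-4)/[(4)·(3)·(2)·(1)] = 1
Sum: 0 + 8·(-10) + 6·(10) + (-8)·(-5) + 0 = 20

20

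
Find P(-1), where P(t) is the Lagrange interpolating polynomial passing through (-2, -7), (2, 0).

L_0(-1) = (-3)/[(-4)] = 3/4
L_1(-1) = (1)/[(4)] = 1/4
Sum: (-7)·(3/4) + 0 = -21/4

-21/4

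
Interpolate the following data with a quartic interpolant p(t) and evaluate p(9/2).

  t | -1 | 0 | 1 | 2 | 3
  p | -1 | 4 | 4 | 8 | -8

-26011/128

Using Newton's divided-difference form:
p[-1,0] = (4 - (-1)) / (0 - (-1)) = 5
p[0,1] = (4 - 4) / (1 - 0) = 0
p[1,2] = (8 - 4) / (2 - 1) = 4
p[2,3] = (-8 - 8) / (3 - 2) = -16
p[-1,0,1] = (0 - 5) / (1 - (-1)) = -5/2
p[0,1,2] = (4 - 0) / (2 - 0) = 2
p[1,2,3] = (-16 - 4) / (3 - 1) = -10
p[-1,0,1,2] = (2 - (-5/2)) / (2 - (-1)) = 3/2
p[0,1,2,3] = (-10 - 2) / (3 - 0) = -4
p[-1,0,1,2,3] = (-4 - 3/2) / (3 - (-1)) = -11/8
p(9/2) = -1 + 5·(11/2) + (-5/2)·(11/2)·(9/2) + (3/2)·(11/2)·(9/2)·(7/2) + (-11/8)·(11/2)·(9/2)·(7/2)·(5/2) = -26011/128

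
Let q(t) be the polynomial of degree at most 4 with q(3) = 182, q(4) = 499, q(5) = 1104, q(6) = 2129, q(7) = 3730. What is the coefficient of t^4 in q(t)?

1

Build the Lagrange basis polynomials:
L_0(t) = (t - 4)(t - 5)(t - 6)(t - 7) / [24] = (1/24)t^4 - (11/12)t^3 + (179/24)t^2 - (319/12)t + 35
L_1(t) = (t - 3)(t - 5)(t - 6)(t - 7) / [-6] = -(1/6)t^4 + (7/2)t^3 - (161/6)t^2 + (177/2)t - 105
L_2(t) = (t - 3)(t - 4)(t - 6)(t - 7) / [4] = (1/4)t^4 - 5t^3 + (145/4)t^2 - (225/2)t + 126
L_3(t) = (t - 3)(t - 4)(t - 5)(t - 7) / [-6] = -(1/6)t^4 + (19/6)t^3 - (131/6)t^2 + (389/6)t - 70
L_4(t) = (t - 3)(t - 4)(t - 5)(t - 6) / [24] = (1/24)t^4 - (3/4)t^3 + (119/24)t^2 - (57/4)t + 15
q(t) = 182·L_0 + 499·L_1 + 1104·L_2 + 2129·L_3 + 3730·L_4
Only the coefficient of t^4 is needed; take it from each L_i and combine:
182·(1/24) + 499·(-1/6) + 1104·(1/4) + 2129·(-1/6) + 3730·(1/24) = 1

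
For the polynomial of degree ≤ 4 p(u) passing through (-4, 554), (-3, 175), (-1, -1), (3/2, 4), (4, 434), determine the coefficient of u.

1

L_0(u) = (u + 3)(u + 1)(u - 3/2)(u - 4) / [132] = (1/132)u^4 - (1/88)u^3 - (13/132)u^2 + (5/88)u + 3/22
L_1(u) = (u + 4)(u + 1)(u - 3/2)(u - 4) / [-63] = -(1/63)u^4 + (1/126)u^3 + (5/18)u^2 - (8/63)u - 8/21
L_2(u) = (u + 4)(u + 3)(u - 3/2)(u - 4) / [75] = (1/75)u^4 + (1/50)u^3 - (41/150)u^2 - (8/25)u + 24/25
L_3(u) = (u + 4)(u + 3)(u + 1)(u - 4) / [-2475/16] = -(16/2475)u^4 - (64/2475)u^3 + (208/2475)u^2 + (1024/2475)u + 256/825
L_4(u) = (u + 4)(u + 3)(u + 1)(u - 3/2) / [700] = (1/700)u^4 + (13/1400)u^3 + (1/100)u^2 - (33/1400)u - 9/350
p(u) = 554·L_0 + 175·L_1 + (-1)·L_2 + 4·L_3 + 434·L_4
Only the coefficient of u is needed; take it from each L_i and combine:
554·(5/88) + 175·(-8/63) + (-1)·(-8/25) + 4·(1024/2475) + 434·(-33/1400) = 1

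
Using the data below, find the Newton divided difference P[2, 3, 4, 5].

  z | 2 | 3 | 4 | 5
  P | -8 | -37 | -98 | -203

-2

P[2,3] = (-37 - (-8)) / (3 - 2) = -29
P[3,4] = (-98 - (-37)) / (4 - 3) = -61
P[4,5] = (-203 - (-98)) / (5 - 4) = -105
P[2,3,4] = (-61 - (-29)) / (4 - 2) = -16
P[3,4,5] = (-105 - (-61)) / (5 - 3) = -22
P[2,3,4,5] = (-22 - (-16)) / (5 - 2) = -2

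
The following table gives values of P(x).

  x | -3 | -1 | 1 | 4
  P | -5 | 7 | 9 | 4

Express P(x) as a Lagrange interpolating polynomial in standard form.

P(x) = (43/420)x^3 - (33/35)x^2 + (377/420)x + 313/35

Build the Lagrange basis polynomials:
L_0(x) = (x + 1)(x - 1)(x - 4) / [-56] = -(1/56)x^3 + (1/14)x^2 + (1/56)x - 1/14
L_1(x) = (x + 3)(x - 1)(x - 4) / [20] = (1/20)x^3 - (1/10)x^2 - (11/20)x + 3/5
L_2(x) = (x + 3)(x + 1)(x - 4) / [-24] = -(1/24)x^3 + (13/24)x + 1/2
L_3(x) = (x + 3)(x + 1)(x - 1) / [105] = (1/105)x^3 + (1/35)x^2 - (1/105)x - 1/35
P(x) = (-5)·L_0 + 7·L_1 + 9·L_2 + 4·L_3
  (-5)·L_0(x) = (5/56)x^3 - (5/14)x^2 - (5/56)x + 5/14
  7·L_1(x) = (7/20)x^3 - (7/10)x^2 - (77/20)x + 21/5
  9·L_2(x) = -(3/8)x^3 + (39/8)x + 9/2
  4·L_3(x) = (4/105)x^3 + (4/35)x^2 - (4/105)x - 4/35
Adding term by term: (43/420)x^3 - (33/35)x^2 + (377/420)x + 313/35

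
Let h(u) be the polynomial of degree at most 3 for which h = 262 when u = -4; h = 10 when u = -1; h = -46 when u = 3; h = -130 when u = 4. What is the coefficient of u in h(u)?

Build the Lagrange basis polynomials:
L_0(u) = (u + 1)(u - 3)(u - 4) / [-168] = -(1/168)u^3 + (1/28)u^2 - (5/168)u - 1/14
L_1(u) = (u + 4)(u - 3)(u - 4) / [60] = (1/60)u^3 - (1/20)u^2 - (4/15)u + 4/5
L_2(u) = (u + 4)(u + 1)(u - 4) / [-28] = -(1/28)u^3 - (1/28)u^2 + (4/7)u + 4/7
L_3(u) = (u + 4)(u + 1)(u - 3) / [40] = (1/40)u^3 + (1/20)u^2 - (11/40)u - 3/10
h(u) = 262·L_0 + 10·L_1 + (-46)·L_2 + (-130)·L_3
Only the coefficient of u is needed; take it from each L_i and combine:
262·(-5/168) + 10·(-4/15) + (-46)·(4/7) + (-130)·(-11/40) = -1

-1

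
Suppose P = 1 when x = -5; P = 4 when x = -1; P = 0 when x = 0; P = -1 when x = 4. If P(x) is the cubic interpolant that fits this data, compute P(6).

Evaluate each Lagrange basis at x = 6:
L_0(6) = (7)·(6)·(2)/[(-4)·(-5)·(-9)] = -7/15
L_1(6) = (11)·(6)·(2)/[(4)·(-1)·(-5)] = 33/5
L_2(6) = (11)·(7)·(2)/[(5)·(1)·(-4)] = -77/10
L_3(6) = (11)·(7)·(6)/[(9)·(5)·(4)] = 77/30
Sum: 1·(-7/15) + 4·(33/5) + 0 + (-1)·(77/30) = 701/30

701/30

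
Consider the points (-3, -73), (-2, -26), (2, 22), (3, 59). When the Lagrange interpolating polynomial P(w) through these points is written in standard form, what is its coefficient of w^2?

L_0(w) = (w + 2)(w - 2)(w - 3) / [-30] = -(1/30)w^3 + (1/10)w^2 + (2/15)w - 2/5
L_1(w) = (w + 3)(w - 2)(w - 3) / [20] = (1/20)w^3 - (1/10)w^2 - (9/20)w + 9/10
L_2(w) = (w + 3)(w + 2)(w - 3) / [-20] = -(1/20)w^3 - (1/10)w^2 + (9/20)w + 9/10
L_3(w) = (w + 3)(w + 2)(w - 2) / [30] = (1/30)w^3 + (1/10)w^2 - (2/15)w - 2/5
P(w) = (-73)·L_0 + (-26)·L_1 + 22·L_2 + 59·L_3
Only the coefficient of w^2 is needed; take it from each L_i and combine:
(-73)·(1/10) + (-26)·(-1/10) + 22·(-1/10) + 59·(1/10) = -1

-1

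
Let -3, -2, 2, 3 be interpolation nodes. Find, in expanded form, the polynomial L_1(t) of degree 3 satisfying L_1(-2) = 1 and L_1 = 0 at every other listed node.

L_1(t) = (1/20)t^3 - (1/10)t^2 - (9/20)t + 9/10

L_1(t) = (t + 3)(t - 2)(t - 3) / [(1)·(-4)·(-5)]
       = (t^3 - 2t^2 - 9t + 18) / (20)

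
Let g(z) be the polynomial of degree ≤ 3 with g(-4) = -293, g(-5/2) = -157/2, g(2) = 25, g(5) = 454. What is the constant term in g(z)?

-1

Build the Lagrange basis polynomials:
L_0(z) = (z + 5/2)(z - 2)(z - 5) / [-81] = -(1/81)z^3 + (1/18)z^2 + (5/54)z - 25/81
L_1(z) = (z + 4)(z - 2)(z - 5) / [405/8] = (8/405)z^3 - (8/135)z^2 - (16/45)z + 64/81
L_2(z) = (z + 4)(z + 5/2)(z - 5) / [-81] = -(1/81)z^3 - (1/54)z^2 + (5/18)z + 50/81
L_3(z) = (z + 4)(z + 5/2)(z - 2) / [405/2] = (2/405)z^3 + (1/45)z^2 - (2/135)z - 8/81
g(z) = (-293)·L_0 + (-157/2)·L_1 + 25·L_2 + 454·L_3
Only the constant term is needed; take it from each L_i and combine:
(-293)·(-25/81) + (-157/2)·(64/81) + 25·(50/81) + 454·(-8/81) = -1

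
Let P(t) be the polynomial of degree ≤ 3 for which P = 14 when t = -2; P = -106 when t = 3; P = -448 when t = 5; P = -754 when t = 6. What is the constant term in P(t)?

Build the Lagrange basis polynomials:
L_0(t) = (t - 3)(t - 5)(t - 6) / [-280] = -(1/280)t^3 + (1/20)t^2 - (9/40)t + 9/28
L_1(t) = (t + 2)(t - 5)(t - 6) / [30] = (1/30)t^3 - (3/10)t^2 + (4/15)t + 2
L_2(t) = (t + 2)(t - 3)(t - 6) / [-14] = -(1/14)t^3 + (1/2)t^2 - 18/7
L_3(t) = (t + 2)(t - 3)(t - 5) / [24] = (1/24)t^3 - (1/4)t^2 - (1/24)t + 5/4
P(t) = 14·L_0 + (-106)·L_1 + (-448)·L_2 + (-754)·L_3
Only the constant term is needed; take it from each L_i and combine:
14·(9/28) + (-106)·(2) + (-448)·(-18/7) + (-754)·(5/4) = 2

2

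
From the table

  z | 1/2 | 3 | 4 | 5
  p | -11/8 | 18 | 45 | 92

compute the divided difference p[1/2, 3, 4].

11/2

p[1/2,3] = (18 - (-11/8)) / (3 - 1/2) = 31/4
p[3,4] = (45 - 18) / (4 - 3) = 27
p[1/2,3,4] = (27 - 31/4) / (4 - 1/2) = 11/2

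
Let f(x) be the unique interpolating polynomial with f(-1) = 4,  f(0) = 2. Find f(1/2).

1

L_0(1/2) = (1/2)/[(-1)] = -1/2
L_1(1/2) = (3/2)/[(1)] = 3/2
Sum: 4·(-1/2) + 2·(3/2) = 1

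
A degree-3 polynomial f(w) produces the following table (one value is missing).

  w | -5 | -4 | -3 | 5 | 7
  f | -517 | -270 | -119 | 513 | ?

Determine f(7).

The 4 known values determine f uniquely (degree ≤ 3).
Evaluate each Lagrange basis at w = 7:
L_0(7) = (11)·(10)·(2)/[(-1)·(-2)·(-10)] = -11
L_1(7) = (12)·(10)·(2)/[(1)·(-1)·(-9)] = 80/3
L_2(7) = (12)·(11)·(2)/[(2)·(1)·(-8)] = -33/2
L_3(7) = (12)·(11)·(10)/[(10)·(9)·(8)] = 11/6
Sum: (-517)·(-11) + (-270)·(80/3) + (-119)·(-33/2) + 513·(11/6) = 1391

1391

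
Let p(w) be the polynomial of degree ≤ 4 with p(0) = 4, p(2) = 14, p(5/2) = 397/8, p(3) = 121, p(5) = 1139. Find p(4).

Evaluate each Lagrange basis at w = 4:
L_0(4) = (2)·(3/2)·(1)·(-1)/[(-2)·(-5/2)·(-3)·(-5)] = -1/25
L_1(4) = (4)·(3/2)·(1)·(-1)/[(2)·(-1/2)·(-1)·(-3)] = 2
L_2(4) = (4)·(2)·(1)·(-1)/[(5/2)·(1/2)·(-1/2)·(-5/2)] = -128/25
L_3(4) = (4)·(2)·(3/2)·(-1)/[(3)·(1)·(1/2)·(-2)] = 4
L_4(4) = (4)·(2)·(3/2)·(1)/[(5)·(3)·(5/2)·(2)] = 4/25
Sum: 4·(-1/25) + 14·(2) + 397/8·(-128/25) + 121·(4) + 1139·(4/25) = 440

440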